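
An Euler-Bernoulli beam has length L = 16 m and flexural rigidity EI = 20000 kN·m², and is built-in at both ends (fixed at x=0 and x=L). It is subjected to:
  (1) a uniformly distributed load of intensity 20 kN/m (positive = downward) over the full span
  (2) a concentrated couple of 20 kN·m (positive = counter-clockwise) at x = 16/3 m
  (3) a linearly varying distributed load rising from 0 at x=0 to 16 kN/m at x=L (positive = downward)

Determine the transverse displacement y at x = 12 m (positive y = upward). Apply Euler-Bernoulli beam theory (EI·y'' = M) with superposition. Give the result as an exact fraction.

y(12) = -3838/28125 m

Load 1 — uniform load w=20 kN/m over full span:
  y_1 = -wx²(L-x)²/(24EI) = -20·12²·(16-12)²/(24·20000) = -12/125 m
Load 2 — applied couple M₀=20 kN·m at a=16/3 m (b=L-a=32/3):
  y_2 = (R_Ax³/6 - M_Ax²/2 - M₀(x-a)²/2)/EI  [x>a] with R_A=5/3, M_A=0 = ((5/3)·12³/6 - 0·12²/2 - 20·(12-(16/3))²/2)/20000 = 2/1125 m
Load 3 — triangular load w₀=16 kN/m (0→w₀ over full span):
  y_3 = -w₀x²(L-x)²(x+2L)/(120LEI) = -16·12²·(16-12)²·(12+2·16)/(120·16·20000) = -132/3125 m
Superposition: y = Σ y_i = -3838/28125 m ≈ -0.136462 m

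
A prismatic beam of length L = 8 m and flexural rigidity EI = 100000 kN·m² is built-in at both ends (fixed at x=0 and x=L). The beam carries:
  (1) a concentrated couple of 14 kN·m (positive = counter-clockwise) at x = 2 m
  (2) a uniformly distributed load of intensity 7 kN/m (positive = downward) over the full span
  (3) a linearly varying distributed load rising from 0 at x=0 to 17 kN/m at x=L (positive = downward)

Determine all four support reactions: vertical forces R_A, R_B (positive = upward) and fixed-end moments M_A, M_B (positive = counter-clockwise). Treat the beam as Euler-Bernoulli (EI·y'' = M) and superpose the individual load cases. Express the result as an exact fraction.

R_A = 8059/160 kN, M_A = 2839/40 kN·m, R_B = 11781/160 kN, M_B = -10483/120 kN·m

Load 1 — applied couple M₀=14 kN·m at a=2 m (b=L-a=6):
  R_A = 6M₀ab/L³ = 6·14·2·6/8³ = 63/32 kN
  M_A = M₀b(2a-b)/L² = 14·6·(2·2-6)/8² = -21/8 kN·m
  R_B = -6M₀ab/L³ = -6·14·2·6/8³ = -63/32 kN
  M_B = M₀a(2b-a)/L² = 14·2·(2·6-2)/8² = 35/8 kN·m
Load 2 — uniform load w=7 kN/m over full span:
  R_A = wL/2 = 7·8/2 = 28 kN
  M_A = wL²/12 = 7·8²/12 = 112/3 kN·m
  R_B = wL/2 = 7·8/2 = 28 kN
  M_B = -wL²/12 = -7·8²/12 = -112/3 kN·m
Load 3 — triangular load w₀=17 kN/m (0→w₀ over full span):
  R_A = 3w₀L/20 = 3·17·8/20 = 102/5 kN
  M_A = w₀L²/30 = 17·8²/30 = 544/15 kN·m
  R_B = 7w₀L/20 = 7·17·8/20 = 238/5 kN
  M_B = -w₀L²/20 = -17·8²/20 = -272/5 kN·m
Superposition: R_A = 8059/160 kN, M_A = 2839/40 kN·m, R_B = 11781/160 kN, M_B = -10483/120 kN·m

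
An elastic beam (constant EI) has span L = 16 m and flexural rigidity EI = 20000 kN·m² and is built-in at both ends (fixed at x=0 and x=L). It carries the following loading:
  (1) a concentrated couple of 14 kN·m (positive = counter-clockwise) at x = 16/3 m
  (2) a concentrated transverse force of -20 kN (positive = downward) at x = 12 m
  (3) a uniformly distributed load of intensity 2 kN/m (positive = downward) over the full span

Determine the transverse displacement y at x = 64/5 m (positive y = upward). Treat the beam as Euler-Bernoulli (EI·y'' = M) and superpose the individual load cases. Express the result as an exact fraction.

y(64/5) = 2804/3515625 m

Load 1 — applied couple M₀=14 kN·m at a=16/3 m (b=L-a=32/3):
  y_1 = (R_Ax³/6 - M_Ax²/2 - M₀(x-a)²/2)/EI  [x>a] with R_A=7/6, M_A=0 = ((7/6)·(64/5)³/6 - 0·(64/5)²/2 - 14·((64/5)-(16/3))²/2)/20000 = 616/703125 m
Load 2 — point force P=-20 kN at a=12 m (b=L-a=4):
  y_2 = -Pa²(L-x)²(3bL-(3b+a)(L-x))/(6L³EI)  [x>a] = -(-20)·12²·(16-(64/5))²·(3·4·16-(3·4+12)·(16-(64/5)))/(6·16³·20000) = 108/15625 m
Load 3 — uniform load w=2 kN/m over full span:
  y_3 = -wx²(L-x)²/(24EI) = -2·(64/5)²·(16-(64/5))²/(24·20000) = -8192/1171875 m
Superposition: y = Σ y_i = 2804/3515625 m ≈ 0.000798 m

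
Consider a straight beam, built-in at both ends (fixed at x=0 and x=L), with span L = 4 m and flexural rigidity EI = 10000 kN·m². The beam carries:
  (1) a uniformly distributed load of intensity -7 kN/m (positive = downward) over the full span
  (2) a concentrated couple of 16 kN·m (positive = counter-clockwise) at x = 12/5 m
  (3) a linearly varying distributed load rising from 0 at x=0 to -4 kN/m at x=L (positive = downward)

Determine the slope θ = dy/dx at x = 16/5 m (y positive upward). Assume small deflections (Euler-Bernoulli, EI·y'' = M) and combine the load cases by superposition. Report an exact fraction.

θ(16/5) = -512/1171875 rad

Load 1 — uniform load w=-7 kN/m over full span:
  θ_1 = -wx(L-x)(L-2x)/(12EI) = -(-7)·(16/5)·(4-(16/5))·(4-2·(16/5))/(12·10000) = -28/78125 rad
Load 2 — applied couple M₀=16 kN·m at a=12/5 m (b=L-a=8/5):
  θ_2 = (R_Ax²/2 - M_Ax - M₀(x-a))/EI  [x>a] with R_A=144/25, M_A=128/25 = ((144/25)·(16/5)²/2 - (128/25)·(16/5) - 16·((16/5)-(12/5)))/10000 = 12/390625 rad
Load 3 — triangular load w₀=-4 kN/m (0→w₀ over full span):
  θ_3 = -w₀(2x(L-x)(L-2x)(x+2L)+x²(L-x)²)/(120LEI) = -(-4)·(2·(16/5)·(4-(16/5))·(4-2·(16/5))·((16/5)+2·4)+(16/5)²·(4-(16/5))²)/(120·4·10000) = -128/1171875 rad
Superposition: θ = Σ θ_i = -512/1171875 rad ≈ -0.000437 rad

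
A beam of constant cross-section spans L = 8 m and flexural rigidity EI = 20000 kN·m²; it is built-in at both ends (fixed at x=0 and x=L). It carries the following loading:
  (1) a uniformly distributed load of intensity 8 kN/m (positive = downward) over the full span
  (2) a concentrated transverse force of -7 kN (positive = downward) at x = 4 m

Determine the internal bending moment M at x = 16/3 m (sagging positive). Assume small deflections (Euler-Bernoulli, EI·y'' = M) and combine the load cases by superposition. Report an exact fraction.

Load 1 — uniform load w=8 kN/m over full span:
  M_1 = wLx/2 - wL²/12 - wx²/2 = 8·8·(16/3)/2 - 8·8²/12 - 8·(16/3)²/2 = 128/9 kN·m
Load 2 — point force P=-7 kN at a=4 m (b=L-a=4):
  M_2 = Pa²(a+3b)(L-x)/L³ - Pa²b/L²  [x>a] = (-7)·4²·(4+3·4)·(8-(16/3))/8³ - (-7)·4²·4/8² = -7/3 kN·m
Superposition: M = Σ M_i = 107/9 kN·m ≈ 11.888889 kN·m

M(16/3) = 107/9 kN·m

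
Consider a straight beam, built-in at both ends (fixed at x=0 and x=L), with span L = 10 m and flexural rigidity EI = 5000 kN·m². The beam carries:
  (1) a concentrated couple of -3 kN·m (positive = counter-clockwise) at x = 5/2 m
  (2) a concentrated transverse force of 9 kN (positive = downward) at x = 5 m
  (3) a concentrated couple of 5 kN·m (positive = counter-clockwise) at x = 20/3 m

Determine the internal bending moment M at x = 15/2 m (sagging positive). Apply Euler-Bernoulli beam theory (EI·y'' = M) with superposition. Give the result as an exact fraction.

Load 1 — applied couple M₀=-3 kN·m at a=5/2 m (b=L-a=15/2):
  M_1 = R_Ax - M_A - M₀  [x>a] with R_A=-27/80, M_A=9/16 = (-27/80)·(15/2) - (9/16) - (-3) = -3/32 kN·m
Load 2 — point force P=9 kN at a=5 m (b=L-a=5):
  M_2 = Pa²(a+3b)(L-x)/L³ - Pa²b/L²  [x>a] = 9·5²·(5+3·5)·(10-(15/2))/10³ - 9·5²·5/10² = 0 kN·m
Load 3 — applied couple M₀=5 kN·m at a=20/3 m (b=L-a=10/3):
  M_3 = R_Ax - M_A - M₀  [x>a] with R_A=2/3, M_A=5/3 = (2/3)·(15/2) - (5/3) - 5 = -5/3 kN·m
Superposition: M = Σ M_i = -169/96 kN·m ≈ -1.760417 kN·m

M(15/2) = -169/96 kN·m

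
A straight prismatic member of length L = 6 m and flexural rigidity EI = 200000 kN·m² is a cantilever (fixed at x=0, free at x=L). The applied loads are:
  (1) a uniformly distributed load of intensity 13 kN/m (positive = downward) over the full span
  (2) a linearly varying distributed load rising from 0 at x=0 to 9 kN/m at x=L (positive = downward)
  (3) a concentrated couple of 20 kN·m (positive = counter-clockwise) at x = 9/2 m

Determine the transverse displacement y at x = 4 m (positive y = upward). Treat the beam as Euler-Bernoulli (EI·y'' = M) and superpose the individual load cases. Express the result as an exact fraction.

Load 1 — uniform load w=13 kN/m over full span:
  y_1 = -wx²(x²-4Lx+6L²)/(24EI) = -13·4²·(4²-4·6·4+6·6²)/(24·200000) = -221/37500 m
Load 2 — triangular load w₀=9 kN/m (0→w₀ over full span):
  y_2 = (w₀Lx³/12-w₀L²x²/6-w₀x⁵/(120L))/EI = (9·6·4³/12-9·6²·4²/6-9·4⁵/(120·6))/200000 = -46/15625 m
Load 3 — applied couple M₀=20 kN·m at a=9/2 m (b=L-a=3/2):
  y_3 = M₀x²/(2EI)  [x≤a] = 20·4²/(2·200000) = 1/1250 m
Superposition: y = Σ y_i = -1507/187500 m ≈ -0.008037 m

y(4) = -1507/187500 m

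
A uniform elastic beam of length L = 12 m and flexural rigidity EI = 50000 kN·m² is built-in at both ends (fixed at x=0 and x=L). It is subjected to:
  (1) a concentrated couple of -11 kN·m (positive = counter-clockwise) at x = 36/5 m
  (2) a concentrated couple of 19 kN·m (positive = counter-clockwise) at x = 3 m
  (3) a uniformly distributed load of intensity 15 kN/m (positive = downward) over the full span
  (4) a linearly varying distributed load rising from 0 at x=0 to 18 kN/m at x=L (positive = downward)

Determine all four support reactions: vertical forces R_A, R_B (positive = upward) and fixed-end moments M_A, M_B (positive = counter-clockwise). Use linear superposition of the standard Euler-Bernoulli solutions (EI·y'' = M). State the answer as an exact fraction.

Load 1 — applied couple M₀=-11 kN·m at a=36/5 m (b=L-a=24/5):
  R_A = 6M₀ab/L³ = 6·(-11)·(36/5)·(24/5)/12³ = -33/25 kN
  M_A = M₀b(2a-b)/L² = (-11)·(24/5)·(2·(36/5)-(24/5))/12² = -88/25 kN·m
  R_B = -6M₀ab/L³ = -6·(-11)·(36/5)·(24/5)/12³ = 33/25 kN
  M_B = M₀a(2b-a)/L² = (-11)·(36/5)·(2·(24/5)-(36/5))/12² = -33/25 kN·m
Load 2 — applied couple M₀=19 kN·m at a=3 m (b=L-a=9):
  R_A = 6M₀ab/L³ = 6·19·3·9/12³ = 57/32 kN
  M_A = M₀b(2a-b)/L² = 19·9·(2·3-9)/12² = -57/16 kN·m
  R_B = -6M₀ab/L³ = -6·19·3·9/12³ = -57/32 kN
  M_B = M₀a(2b-a)/L² = 19·3·(2·9-3)/12² = 95/16 kN·m
Load 3 — uniform load w=15 kN/m over full span:
  R_A = wL/2 = 15·12/2 = 90 kN
  M_A = wL²/12 = 15·12²/12 = 180 kN·m
  R_B = wL/2 = 15·12/2 = 90 kN
  M_B = -wL²/12 = -15·12²/12 = -180 kN·m
Load 4 — triangular load w₀=18 kN/m (0→w₀ over full span):
  R_A = 3w₀L/20 = 3·18·12/20 = 162/5 kN
  M_A = w₀L²/30 = 18·12²/30 = 432/5 kN·m
  R_B = 7w₀L/20 = 7·18·12/20 = 378/5 kN
  M_B = -w₀L²/20 = -18·12²/20 = -648/5 kN·m
Superposition: R_A = 98289/800 kN, M_A = 103727/400 kN·m, R_B = 132111/800 kN, M_B = -121993/400 kN·m

R_A = 98289/800 kN, M_A = 103727/400 kN·m, R_B = 132111/800 kN, M_B = -121993/400 kN·m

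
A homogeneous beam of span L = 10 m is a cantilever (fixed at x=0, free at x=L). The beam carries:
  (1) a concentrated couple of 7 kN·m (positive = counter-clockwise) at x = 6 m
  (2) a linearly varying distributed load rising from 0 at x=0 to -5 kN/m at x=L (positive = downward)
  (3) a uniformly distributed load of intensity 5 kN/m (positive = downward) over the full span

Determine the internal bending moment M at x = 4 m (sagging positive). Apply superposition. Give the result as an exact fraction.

M(4) = -11 kN·m

Load 1 — applied couple M₀=7 kN·m at a=6 m (b=L-a=4):
  M_1 = M₀  [x≤a] = 7 = 7 kN·m
Load 2 — triangular load w₀=-5 kN/m (0→w₀ over full span):
  M_2 = w₀Lx/2 - w₀L²/3 - w₀x³/(6L) = (-5)·10·4/2 - (-5)·10²/3 - (-5)·4³/(6·10) = 72 kN·m
Load 3 — uniform load w=5 kN/m over full span:
  M_3 = -w(L-x)²/2 = -5·(10-4)²/2 = -90 kN·m
Superposition: M = Σ M_i = -11 kN·m ≈ -11.000000 kN·m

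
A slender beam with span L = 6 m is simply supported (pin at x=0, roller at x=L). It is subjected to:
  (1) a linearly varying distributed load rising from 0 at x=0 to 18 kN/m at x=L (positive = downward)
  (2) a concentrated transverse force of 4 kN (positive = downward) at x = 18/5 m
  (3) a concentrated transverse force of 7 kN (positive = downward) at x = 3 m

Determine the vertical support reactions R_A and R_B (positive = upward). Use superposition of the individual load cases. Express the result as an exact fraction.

Load 1 — triangular load w₀=18 kN/m (0→w₀ over full span):
  R_A = w₀L/6 = 18·6/6 = 18 kN
  R_B = w₀L/3 = 18·6/3 = 36 kN
Load 2 — point force P=4 kN at a=18/5 m (b=L-a=12/5):
  R_A = Pb/L = 4·(12/5)/6 = 8/5 kN
  R_B = Pa/L = 4·(18/5)/6 = 12/5 kN
Load 3 — point force P=7 kN at a=3 m (b=L-a=3):
  R_A = Pb/L = 7·3/6 = 7/2 kN
  R_B = Pa/L = 7·3/6 = 7/2 kN
Superposition: R_A = 231/10 kN, R_B = 419/10 kN

R_A = 231/10 kN, R_B = 419/10 kN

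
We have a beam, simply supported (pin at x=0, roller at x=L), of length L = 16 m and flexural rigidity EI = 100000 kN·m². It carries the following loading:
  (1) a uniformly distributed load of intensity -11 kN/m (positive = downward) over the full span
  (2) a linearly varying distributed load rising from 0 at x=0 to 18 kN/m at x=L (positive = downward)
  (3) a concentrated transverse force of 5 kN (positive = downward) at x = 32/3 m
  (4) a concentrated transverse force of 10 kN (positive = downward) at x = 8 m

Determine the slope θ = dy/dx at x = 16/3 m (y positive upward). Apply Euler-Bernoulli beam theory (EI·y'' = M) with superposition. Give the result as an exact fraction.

Load 1 — uniform load w=-11 kN/m over full span:
  θ_1 = -w(L³-6Lx²+4x³)/(24EI) = -(-11)·(16³-6·16·(16/3)²+4·(16/3)³)/(24·100000) = 2288/253125 rad
Load 2 — triangular load w₀=18 kN/m (0→w₀ over full span):
  θ_2 = -w₀(7L⁴-30L²x²+15x⁴)/(360LEI) = -18·(7·16⁴-30·16²·(16/3)²+15·(16/3)⁴)/(360·16·100000) = -3328/421875 rad
Load 3 — point force P=5 kN at a=32/3 m (b=L-a=16/3):
  θ_3 = -Pb(L²-b²-3x²)/(6LEI)  [x≤a] = -5·(16/3)·(16²-(16/3)²-3·(16/3)²)/(6·16·100000) = -4/10125 rad
Load 4 — point force P=10 kN at a=8 m (b=L-a=8):
  θ_4 = -Pb(L²-b²-3x²)/(6LEI)  [x≤a] = -10·8·(16²-8²-3·(16/3)²)/(6·16·100000) = -1/1125 rad
Superposition: θ = Σ θ_i = -169/1265625 rad ≈ -0.000134 rad

θ(16/3) = -169/1265625 rad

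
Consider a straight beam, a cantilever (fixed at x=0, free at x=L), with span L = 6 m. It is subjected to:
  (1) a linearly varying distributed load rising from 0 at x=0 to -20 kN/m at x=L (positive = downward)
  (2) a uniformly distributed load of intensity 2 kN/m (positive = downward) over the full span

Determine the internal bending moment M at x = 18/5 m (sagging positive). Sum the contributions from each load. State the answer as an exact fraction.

Load 1 — triangular load w₀=-20 kN/m (0→w₀ over full span):
  M_1 = w₀Lx/2 - w₀L²/3 - w₀x³/(6L) = (-20)·6·(18/5)/2 - (-20)·6²/3 - (-20)·(18/5)³/(6·6) = 1248/25 kN·m
Load 2 — uniform load w=2 kN/m over full span:
  M_2 = -w(L-x)²/2 = -2·(6-(18/5))²/2 = -144/25 kN·m
Superposition: M = Σ M_i = 1104/25 kN·m ≈ 44.160000 kN·m

M(18/5) = 1104/25 kN·m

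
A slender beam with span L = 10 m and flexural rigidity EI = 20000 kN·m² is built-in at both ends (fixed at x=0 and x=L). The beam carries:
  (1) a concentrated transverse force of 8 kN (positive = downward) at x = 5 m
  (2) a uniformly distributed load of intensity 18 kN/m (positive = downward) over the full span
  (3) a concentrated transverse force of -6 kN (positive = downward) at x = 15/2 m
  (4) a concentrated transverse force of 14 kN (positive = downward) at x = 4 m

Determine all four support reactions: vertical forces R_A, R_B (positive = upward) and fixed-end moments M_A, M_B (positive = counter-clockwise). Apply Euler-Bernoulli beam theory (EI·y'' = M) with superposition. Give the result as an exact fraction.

Load 1 — point force P=8 kN at a=5 m (b=L-a=5):
  R_A = Pb²(3a+b)/L³ = 8·5²·(3·5+5)/10³ = 4 kN
  M_A = Pab²/L² = 8·5·5²/10² = 10 kN·m
  R_B = Pa²(a+3b)/L³ = 8·5²·(5+3·5)/10³ = 4 kN
  M_B = -Pa²b/L² = -8·5²·5/10² = -10 kN·m
Load 2 — uniform load w=18 kN/m over full span:
  R_A = wL/2 = 18·10/2 = 90 kN
  M_A = wL²/12 = 18·10²/12 = 150 kN·m
  R_B = wL/2 = 18·10/2 = 90 kN
  M_B = -wL²/12 = -18·10²/12 = -150 kN·m
Load 3 — point force P=-6 kN at a=15/2 m (b=L-a=5/2):
  R_A = Pb²(3a+b)/L³ = (-6)·(5/2)²·(3·(15/2)+(5/2))/10³ = -15/16 kN
  M_A = Pab²/L² = (-6)·(15/2)·(5/2)²/10² = -45/16 kN·m
  R_B = Pa²(a+3b)/L³ = (-6)·(15/2)²·((15/2)+3·(5/2))/10³ = -81/16 kN
  M_B = -Pa²b/L² = -(-6)·(15/2)²·(5/2)/10² = 135/16 kN·m
Load 4 — point force P=14 kN at a=4 m (b=L-a=6):
  R_A = Pb²(3a+b)/L³ = 14·6²·(3·4+6)/10³ = 1134/125 kN
  M_A = Pab²/L² = 14·4·6²/10² = 504/25 kN·m
  R_B = Pa²(a+3b)/L³ = 14·4²·(4+3·6)/10³ = 616/125 kN
  M_B = -Pa²b/L² = -14·4²·6/10² = -336/25 kN·m
Superposition: R_A = 204269/2000 kN, M_A = 70939/400 kN·m, R_B = 187731/2000 kN, M_B = -66001/400 kN·m

R_A = 204269/2000 kN, M_A = 70939/400 kN·m, R_B = 187731/2000 kN, M_B = -66001/400 kN·m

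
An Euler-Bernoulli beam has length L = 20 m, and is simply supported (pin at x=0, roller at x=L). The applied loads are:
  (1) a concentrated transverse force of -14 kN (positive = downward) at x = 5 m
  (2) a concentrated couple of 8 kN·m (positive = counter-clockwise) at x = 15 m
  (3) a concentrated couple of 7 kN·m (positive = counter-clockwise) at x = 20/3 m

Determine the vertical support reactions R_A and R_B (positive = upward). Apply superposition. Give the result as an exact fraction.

Load 1 — point force P=-14 kN at a=5 m (b=L-a=15):
  R_A = Pb/L = (-14)·15/20 = -21/2 kN
  R_B = Pa/L = (-14)·5/20 = -7/2 kN
Load 2 — applied couple M₀=8 kN·m at a=15 m (b=L-a=5):
  R_A = M₀/L = 8/20 = 2/5 kN
  R_B = -M₀/L = -8/20 = -2/5 kN
Load 3 — applied couple M₀=7 kN·m at a=20/3 m (b=L-a=40/3):
  R_A = M₀/L = 7/20 kN
  R_B = -M₀/L = -7/20 kN
Superposition: R_A = -39/4 kN, R_B = -17/4 kN

R_A = -39/4 kN, R_B = -17/4 kN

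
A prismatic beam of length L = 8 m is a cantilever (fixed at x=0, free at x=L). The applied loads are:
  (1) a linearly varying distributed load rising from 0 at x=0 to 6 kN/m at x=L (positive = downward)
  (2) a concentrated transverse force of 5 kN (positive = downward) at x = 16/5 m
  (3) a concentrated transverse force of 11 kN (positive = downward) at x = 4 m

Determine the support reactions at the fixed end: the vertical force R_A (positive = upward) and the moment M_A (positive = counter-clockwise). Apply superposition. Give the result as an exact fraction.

Load 1 — triangular load w₀=6 kN/m (0→w₀ over full span):
  R_A = w₀L/2 = 6·8/2 = 24 kN
  M_A = w₀L²/3 = 6·8²/3 = 128 kN·m
Load 2 — point force P=5 kN at a=16/5 m (b=L-a=24/5):
  R_A = P = 5 kN
  M_A = Pa = 5·(16/5) = 16 kN·m
Load 3 — point force P=11 kN at a=4 m (b=L-a=4):
  R_A = P = 11 kN
  M_A = Pa = 11·4 = 44 kN·m
Superposition: R_A = 40 kN, M_A = 188 kN·m

R_A = 40 kN, M_A = 188 kN·m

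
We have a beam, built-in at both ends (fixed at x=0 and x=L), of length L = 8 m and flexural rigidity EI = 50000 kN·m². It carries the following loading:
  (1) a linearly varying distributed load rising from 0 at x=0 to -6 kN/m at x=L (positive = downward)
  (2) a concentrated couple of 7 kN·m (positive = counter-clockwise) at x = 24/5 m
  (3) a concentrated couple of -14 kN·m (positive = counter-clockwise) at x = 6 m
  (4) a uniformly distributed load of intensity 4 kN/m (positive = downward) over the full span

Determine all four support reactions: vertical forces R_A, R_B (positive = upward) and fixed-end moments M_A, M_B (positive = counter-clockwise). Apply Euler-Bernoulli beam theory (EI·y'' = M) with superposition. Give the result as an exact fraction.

R_A = 6473/800 kN, M_A = 3839/600 kN·m, R_B = -73/800 kN, M_B = 799/600 kN·m

Load 1 — triangular load w₀=-6 kN/m (0→w₀ over full span):
  R_A = 3w₀L/20 = 3·(-6)·8/20 = -36/5 kN
  M_A = w₀L²/30 = (-6)·8²/30 = -64/5 kN·m
  R_B = 7w₀L/20 = 7·(-6)·8/20 = -84/5 kN
  M_B = -w₀L²/20 = -(-6)·8²/20 = 96/5 kN·m
Load 2 — applied couple M₀=7 kN·m at a=24/5 m (b=L-a=16/5):
  R_A = 6M₀ab/L³ = 6·7·(24/5)·(16/5)/8³ = 63/50 kN
  M_A = M₀b(2a-b)/L² = 7·(16/5)·(2·(24/5)-(16/5))/8² = 56/25 kN·m
  R_B = -6M₀ab/L³ = -6·7·(24/5)·(16/5)/8³ = -63/50 kN
  M_B = M₀a(2b-a)/L² = 7·(24/5)·(2·(16/5)-(24/5))/8² = 21/25 kN·m
Load 3 — applied couple M₀=-14 kN·m at a=6 m (b=L-a=2):
  R_A = 6M₀ab/L³ = 6·(-14)·6·2/8³ = -63/32 kN
  M_A = M₀b(2a-b)/L² = (-14)·2·(2·6-2)/8² = -35/8 kN·m
  R_B = -6M₀ab/L³ = -6·(-14)·6·2/8³ = 63/32 kN
  M_B = M₀a(2b-a)/L² = (-14)·6·(2·2-6)/8² = 21/8 kN·m
Load 4 — uniform load w=4 kN/m over full span:
  R_A = wL/2 = 4·8/2 = 16 kN
  M_A = wL²/12 = 4·8²/12 = 64/3 kN·m
  R_B = wL/2 = 4·8/2 = 16 kN
  M_B = -wL²/12 = -4·8²/12 = -64/3 kN·m
Superposition: R_A = 6473/800 kN, M_A = 3839/600 kN·m, R_B = -73/800 kN, M_B = 799/600 kN·m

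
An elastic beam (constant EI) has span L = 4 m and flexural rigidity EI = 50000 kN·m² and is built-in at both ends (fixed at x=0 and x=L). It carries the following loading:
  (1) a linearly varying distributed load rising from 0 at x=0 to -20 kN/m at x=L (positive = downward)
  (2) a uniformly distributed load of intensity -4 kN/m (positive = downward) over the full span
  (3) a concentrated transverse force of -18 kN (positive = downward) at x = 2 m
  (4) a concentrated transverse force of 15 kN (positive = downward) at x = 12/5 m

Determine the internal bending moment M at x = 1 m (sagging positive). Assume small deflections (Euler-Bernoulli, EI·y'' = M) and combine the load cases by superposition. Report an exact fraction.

Load 1 — triangular load w₀=-20 kN/m (0→w₀ over full span):
  M_1 = 3w₀Lx/20 - w₀L²/30 - w₀x³/(6L) = 3·(-20)·4·1/20 - (-20)·4²/30 - (-20)·1³/(6·4) = -1/2 kN·m
Load 2 — uniform load w=-4 kN/m over full span:
  M_2 = wLx/2 - wL²/12 - wx²/2 = (-4)·4·1/2 - (-4)·4²/12 - (-4)·1²/2 = -2/3 kN·m
Load 3 — point force P=-18 kN at a=2 m (b=L-a=2):
  M_3 = Pb²(3a+b)x/L³ - Pab²/L²  [x≤a] = (-18)·2²·(3·2+2)·1/4³ - (-18)·2·2²/4² = 0 kN·m
Load 4 — point force P=15 kN at a=12/5 m (b=L-a=8/5):
  M_4 = Pb²(3a+b)x/L³ - Pab²/L²  [x≤a] = 15·(8/5)²·(3·(12/5)+(8/5))·1/4³ - 15·(12/5)·(8/5)²/4² = -12/25 kN·m
Superposition: M = Σ M_i = -247/150 kN·m ≈ -1.646667 kN·m

M(1) = -247/150 kN·m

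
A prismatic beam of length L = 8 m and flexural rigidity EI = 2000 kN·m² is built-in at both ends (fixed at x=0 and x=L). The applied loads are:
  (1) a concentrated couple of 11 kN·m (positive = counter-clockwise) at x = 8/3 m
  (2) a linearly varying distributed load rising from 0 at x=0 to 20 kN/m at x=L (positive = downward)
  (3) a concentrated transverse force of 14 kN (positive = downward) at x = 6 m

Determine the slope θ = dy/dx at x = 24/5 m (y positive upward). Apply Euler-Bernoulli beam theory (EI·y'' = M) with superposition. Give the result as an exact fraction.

Load 1 — applied couple M₀=11 kN·m at a=8/3 m (b=L-a=16/3):
  θ_1 = (R_Ax²/2 - M_Ax - M₀(x-a))/EI  [x>a] with R_A=11/6, M_A=0 = ((11/6)·(24/5)²/2 - 0·(24/5) - 11·((24/5)-(8/3)))/2000 = -11/9375 rad
Load 2 — triangular load w₀=20 kN/m (0→w₀ over full span):
  θ_2 = -w₀(2x(L-x)(L-2x)(x+2L)+x²(L-x)²)/(120LEI) = -20·(2·(24/5)·(8-(24/5))·(8-2·(24/5))·((24/5)+2·8)+(24/5)²·(8-(24/5))²)/(120·8·2000) = 128/15625 rad
Load 3 — point force P=14 kN at a=6 m (b=L-a=2):
  θ_3 = -Pb²x(2aL-(3a+b)x)/(2L³EI)  [x≤a] = -14·2²·(24/5)·(2·6·8-(3·6+2)·(24/5))/(2·8³·2000) = 0 rad
Superposition: θ = Σ θ_i = 329/46875 rad ≈ 0.007019 rad

θ(24/5) = 329/46875 rad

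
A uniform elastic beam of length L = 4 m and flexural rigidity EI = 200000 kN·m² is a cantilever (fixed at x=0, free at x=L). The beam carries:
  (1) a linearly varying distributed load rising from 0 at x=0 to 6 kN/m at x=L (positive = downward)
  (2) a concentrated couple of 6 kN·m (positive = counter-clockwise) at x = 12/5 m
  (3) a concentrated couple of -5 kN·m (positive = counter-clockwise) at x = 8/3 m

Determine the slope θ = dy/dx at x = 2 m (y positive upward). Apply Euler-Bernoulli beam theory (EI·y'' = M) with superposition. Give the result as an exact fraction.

Load 1 — triangular load w₀=6 kN/m (0→w₀ over full span):
  θ_1 = (w₀Lx²/4-w₀L²x/3-w₀x⁴/(24L))/EI = (6·4·2²/4-6·4²·2/3-6·2⁴/(24·4))/200000 = -41/200000 rad
Load 2 — applied couple M₀=6 kN·m at a=12/5 m (b=L-a=8/5):
  θ_2 = M₀x/EI  [x≤a] = 6·2/200000 = 3/50000 rad
Load 3 — applied couple M₀=-5 kN·m at a=8/3 m (b=L-a=4/3):
  θ_3 = M₀x/EI  [x≤a] = (-5)·2/200000 = -1/20000 rad
Superposition: θ = Σ θ_i = -39/200000 rad ≈ -0.000195 rad

θ(2) = -39/200000 rad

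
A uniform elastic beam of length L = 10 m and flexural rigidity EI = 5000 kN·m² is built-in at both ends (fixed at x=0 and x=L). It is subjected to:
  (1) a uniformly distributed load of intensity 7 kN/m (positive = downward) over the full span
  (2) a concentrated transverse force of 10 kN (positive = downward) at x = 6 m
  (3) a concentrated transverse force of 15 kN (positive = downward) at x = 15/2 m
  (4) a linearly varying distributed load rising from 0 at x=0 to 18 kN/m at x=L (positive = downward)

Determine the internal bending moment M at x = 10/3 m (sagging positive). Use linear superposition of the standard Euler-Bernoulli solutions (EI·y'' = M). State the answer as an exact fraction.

Load 1 — uniform load w=7 kN/m over full span:
  M_1 = wLx/2 - wL²/12 - wx²/2 = 7·10·(10/3)/2 - 7·10²/12 - 7·(10/3)²/2 = 175/9 kN·m
Load 2 — point force P=10 kN at a=6 m (b=L-a=4):
  M_2 = Pb²(3a+b)x/L³ - Pab²/L²  [x≤a] = 10·4²·(3·6+4)·(10/3)/10³ - 10·6·4²/10² = 32/15 kN·m
Load 3 — point force P=15 kN at a=15/2 m (b=L-a=5/2):
  M_3 = Pb²(3a+b)x/L³ - Pab²/L²  [x≤a] = 15·(5/2)²·(3·(15/2)+(5/2))·(10/3)/10³ - 15·(15/2)·(5/2)²/10² = 25/32 kN·m
Load 4 — triangular load w₀=18 kN/m (0→w₀ over full span):
  M_4 = 3w₀Lx/20 - w₀L²/30 - w₀x³/(6L) = 3·18·10·(10/3)/20 - 18·10²/30 - 18·(10/3)³/(6·10) = 170/9 kN·m
Superposition: M = Σ M_i = 19799/480 kN·m ≈ 41.247917 kN·m

M(10/3) = 19799/480 kN·m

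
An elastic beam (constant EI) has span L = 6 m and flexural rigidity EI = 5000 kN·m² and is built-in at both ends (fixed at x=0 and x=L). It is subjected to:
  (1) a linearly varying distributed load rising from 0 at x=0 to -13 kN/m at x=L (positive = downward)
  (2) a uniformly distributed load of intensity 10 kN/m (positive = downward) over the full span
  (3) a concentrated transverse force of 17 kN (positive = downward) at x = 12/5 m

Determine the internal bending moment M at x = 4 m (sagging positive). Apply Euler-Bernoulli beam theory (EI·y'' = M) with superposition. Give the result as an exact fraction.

Load 1 — triangular load w₀=-13 kN/m (0→w₀ over full span):
  M_1 = 3w₀Lx/20 - w₀L²/30 - w₀x³/(6L) = 3·(-13)·6·4/20 - (-13)·6²/30 - (-13)·4³/(6·6) = -364/45 kN·m
Load 2 — uniform load w=10 kN/m over full span:
  M_2 = wLx/2 - wL²/12 - wx²/2 = 10·6·4/2 - 10·6²/12 - 10·4²/2 = 10 kN·m
Load 3 — point force P=17 kN at a=12/5 m (b=L-a=18/5):
  M_3 = Pa²(a+3b)(L-x)/L³ - Pa²b/L²  [x>a] = 17·(12/5)²·((12/5)+3·(18/5))·(6-4)/6³ - 17·(12/5)²·(18/5)/6² = 272/125 kN·m
Superposition: M = Σ M_i = 4598/1125 kN·m ≈ 4.087111 kN·m

M(4) = 4598/1125 kN·m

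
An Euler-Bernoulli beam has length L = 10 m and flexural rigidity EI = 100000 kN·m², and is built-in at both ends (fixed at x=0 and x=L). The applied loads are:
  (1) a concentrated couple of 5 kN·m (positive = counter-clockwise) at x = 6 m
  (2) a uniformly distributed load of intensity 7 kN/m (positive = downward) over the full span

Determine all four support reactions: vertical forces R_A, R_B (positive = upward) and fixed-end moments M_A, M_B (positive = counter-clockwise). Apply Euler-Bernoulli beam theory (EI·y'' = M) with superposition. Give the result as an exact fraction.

R_A = 893/25 kN, M_A = 899/15 kN·m, R_B = 857/25 kN, M_B = -866/15 kN·m

Load 1 — applied couple M₀=5 kN·m at a=6 m (b=L-a=4):
  R_A = 6M₀ab/L³ = 6·5·6·4/10³ = 18/25 kN
  M_A = M₀b(2a-b)/L² = 5·4·(2·6-4)/10² = 8/5 kN·m
  R_B = -6M₀ab/L³ = -6·5·6·4/10³ = -18/25 kN
  M_B = M₀a(2b-a)/L² = 5·6·(2·4-6)/10² = 3/5 kN·m
Load 2 — uniform load w=7 kN/m over full span:
  R_A = wL/2 = 7·10/2 = 35 kN
  M_A = wL²/12 = 7·10²/12 = 175/3 kN·m
  R_B = wL/2 = 7·10/2 = 35 kN
  M_B = -wL²/12 = -7·10²/12 = -175/3 kN·m
Superposition: R_A = 893/25 kN, M_A = 899/15 kN·m, R_B = 857/25 kN, M_B = -866/15 kN·m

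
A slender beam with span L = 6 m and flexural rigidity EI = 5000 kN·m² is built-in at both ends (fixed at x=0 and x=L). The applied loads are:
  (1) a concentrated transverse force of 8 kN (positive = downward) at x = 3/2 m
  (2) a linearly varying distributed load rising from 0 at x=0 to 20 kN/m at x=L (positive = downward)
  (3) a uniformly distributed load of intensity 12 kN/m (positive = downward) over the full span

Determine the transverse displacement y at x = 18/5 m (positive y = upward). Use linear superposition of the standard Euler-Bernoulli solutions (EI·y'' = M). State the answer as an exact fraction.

y(18/5) = -114489/7812500 m

Load 1 — point force P=8 kN at a=3/2 m (b=L-a=9/2):
  y_1 = -Pa²(L-x)²(3bL-(3b+a)(L-x))/(6L³EI)  [x>a] = -8·(3/2)²·(6-(18/5))²·(3·(9/2)·6-(3·(9/2)+(3/2))·(6-(18/5)))/(6·6³·5000) = -9/12500 m
Load 2 — triangular load w₀=20 kN/m (0→w₀ over full span):
  y_2 = -w₀x²(L-x)²(x+2L)/(120LEI) = -20·(18/5)²·(6-(18/5))²·((18/5)+2·6)/(120·6·5000) = -12636/1953125 m
Load 3 — uniform load w=12 kN/m over full span:
  y_3 = -wx²(L-x)²/(24EI) = -12·(18/5)²·(6-(18/5))²/(24·5000) = -2916/390625 m
Superposition: y = Σ y_i = -114489/7812500 m ≈ -0.014655 m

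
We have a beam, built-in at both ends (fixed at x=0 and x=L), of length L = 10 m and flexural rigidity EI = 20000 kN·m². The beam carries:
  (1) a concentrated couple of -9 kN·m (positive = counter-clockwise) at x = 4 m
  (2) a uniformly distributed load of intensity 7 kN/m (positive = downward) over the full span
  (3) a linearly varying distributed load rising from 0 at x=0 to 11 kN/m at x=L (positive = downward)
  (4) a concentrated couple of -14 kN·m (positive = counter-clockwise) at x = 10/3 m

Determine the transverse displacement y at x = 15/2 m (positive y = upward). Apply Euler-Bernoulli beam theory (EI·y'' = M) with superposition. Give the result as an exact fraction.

y(15/2) = -190319/18432000 m

Load 1 — applied couple M₀=-9 kN·m at a=4 m (b=L-a=6):
  y_1 = (R_Ax³/6 - M_Ax²/2 - M₀(x-a)²/2)/EI  [x>a] with R_A=-162/125, M_A=-27/25 = ((-162/125)·(15/2)³/6 - (-27/25)·(15/2)²/2 - (-9)·((15/2)-4)²/2)/20000 = -9/32000 m
Load 2 — uniform load w=7 kN/m over full span:
  y_2 = -wx²(L-x)²/(24EI) = -7·(15/2)²·(10-(15/2))²/(24·20000) = -21/4096 m
Load 3 — triangular load w₀=11 kN/m (0→w₀ over full span):
  y_3 = -w₀x²(L-x)²(x+2L)/(120LEI) = -11·(15/2)²·(10-(15/2))²·((15/2)+2·10)/(120·10·20000) = -363/81920 m
Load 4 — applied couple M₀=-14 kN·m at a=10/3 m (b=L-a=20/3):
  y_4 = (R_Ax³/6 - M_Ax²/2 - M₀(x-a)²/2)/EI  [x>a] with R_A=-28/15, M_A=0 = ((-28/15)·(15/2)³/6 - 0·(15/2)²/2 - (-14)·((15/2)-(10/3))²/2)/20000 = -7/14400 m
Superposition: y = Σ y_i = -190319/18432000 m ≈ -0.010325 m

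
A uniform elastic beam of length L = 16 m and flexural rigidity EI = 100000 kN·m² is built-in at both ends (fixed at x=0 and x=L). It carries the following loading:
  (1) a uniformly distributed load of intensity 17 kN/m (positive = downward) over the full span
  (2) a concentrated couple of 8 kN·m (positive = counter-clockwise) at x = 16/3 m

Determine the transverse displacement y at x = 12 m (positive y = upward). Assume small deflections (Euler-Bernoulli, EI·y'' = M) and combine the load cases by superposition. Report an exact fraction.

Load 1 — uniform load w=17 kN/m over full span:
  y_1 = -wx²(L-x)²/(24EI) = -17·12²·(16-12)²/(24·100000) = -51/3125 m
Load 2 — applied couple M₀=8 kN·m at a=16/3 m (b=L-a=32/3):
  y_2 = (R_Ax³/6 - M_Ax²/2 - M₀(x-a)²/2)/EI  [x>a] with R_A=2/3, M_A=0 = ((2/3)·12³/6 - 0·12²/2 - 8·(12-(16/3))²/2)/100000 = 4/28125 m
Superposition: y = Σ y_i = -91/5625 m ≈ -0.016178 m

y(12) = -91/5625 m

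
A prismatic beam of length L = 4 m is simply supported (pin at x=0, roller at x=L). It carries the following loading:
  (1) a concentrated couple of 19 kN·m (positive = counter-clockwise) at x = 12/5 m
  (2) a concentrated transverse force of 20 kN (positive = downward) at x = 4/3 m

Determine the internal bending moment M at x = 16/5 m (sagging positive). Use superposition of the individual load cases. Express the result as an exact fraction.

M(16/5) = 23/15 kN·m

Load 1 — applied couple M₀=19 kN·m at a=12/5 m (b=L-a=8/5):
  M_1 = M₀x/L - M₀  [x>a] = 19·(16/5)/4 - 19 = -19/5 kN·m
Load 2 — point force P=20 kN at a=4/3 m (b=L-a=8/3):
  M_2 = Pa(L-x)/L  [x>a] = 20·(4/3)·(4-(16/5))/4 = 16/3 kN·m
Superposition: M = Σ M_i = 23/15 kN·m ≈ 1.533333 kN·m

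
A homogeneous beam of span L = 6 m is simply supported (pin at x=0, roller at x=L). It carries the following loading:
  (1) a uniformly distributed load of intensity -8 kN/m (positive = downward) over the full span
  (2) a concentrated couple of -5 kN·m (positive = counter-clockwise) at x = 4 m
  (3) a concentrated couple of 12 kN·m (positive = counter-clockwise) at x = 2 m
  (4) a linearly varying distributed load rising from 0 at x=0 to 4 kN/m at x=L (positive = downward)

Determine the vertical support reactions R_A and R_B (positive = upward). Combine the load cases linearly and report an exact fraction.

Load 1 — uniform load w=-8 kN/m over full span:
  R_A = wL/2 = (-8)·6/2 = -24 kN
  R_B = wL/2 = (-8)·6/2 = -24 kN
Load 2 — applied couple M₀=-5 kN·m at a=4 m (b=L-a=2):
  R_A = M₀/L = (-5)/6 = -5/6 kN
  R_B = -M₀/L = -(-5)/6 = 5/6 kN
Load 3 — applied couple M₀=12 kN·m at a=2 m (b=L-a=4):
  R_A = M₀/L = 12/6 = 2 kN
  R_B = -M₀/L = -12/6 = -2 kN
Load 4 — triangular load w₀=4 kN/m (0→w₀ over full span):
  R_A = w₀L/6 = 4·6/6 = 4 kN
  R_B = w₀L/3 = 4·6/3 = 8 kN
Superposition: R_A = -113/6 kN, R_B = -103/6 kN

R_A = -113/6 kN, R_B = -103/6 kN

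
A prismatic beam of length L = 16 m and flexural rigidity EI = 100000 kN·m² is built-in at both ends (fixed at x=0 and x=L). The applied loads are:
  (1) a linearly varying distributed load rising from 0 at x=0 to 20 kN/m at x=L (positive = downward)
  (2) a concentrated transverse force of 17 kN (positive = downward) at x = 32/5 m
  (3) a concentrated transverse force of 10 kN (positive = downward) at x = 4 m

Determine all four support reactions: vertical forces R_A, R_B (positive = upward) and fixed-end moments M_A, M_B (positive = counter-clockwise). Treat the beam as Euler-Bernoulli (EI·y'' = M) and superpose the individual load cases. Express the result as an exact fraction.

R_A = 134907/2000 kN, M_A = 174251/750 kN·m, R_B = 239093/2000 kN, M_B = -72403/250 kN·m

Load 1 — triangular load w₀=20 kN/m (0→w₀ over full span):
  R_A = 3w₀L/20 = 3·20·16/20 = 48 kN
  M_A = w₀L²/30 = 20·16²/30 = 512/3 kN·m
  R_B = 7w₀L/20 = 7·20·16/20 = 112 kN
  M_B = -w₀L²/20 = -20·16²/20 = -256 kN·m
Load 2 — point force P=17 kN at a=32/5 m (b=L-a=48/5):
  R_A = Pb²(3a+b)/L³ = 17·(48/5)²·(3·(32/5)+(48/5))/16³ = 1377/125 kN
  M_A = Pab²/L² = 17·(32/5)·(48/5)²/16² = 4896/125 kN·m
  R_B = Pa²(a+3b)/L³ = 17·(32/5)²·((32/5)+3·(48/5))/16³ = 748/125 kN
  M_B = -Pa²b/L² = -17·(32/5)²·(48/5)/16² = -3264/125 kN·m
Load 3 — point force P=10 kN at a=4 m (b=L-a=12):
  R_A = Pb²(3a+b)/L³ = 10·12²·(3·4+12)/16³ = 135/16 kN
  M_A = Pab²/L² = 10·4·12²/16² = 45/2 kN·m
  R_B = Pa²(a+3b)/L³ = 10·4²·(4+3·12)/16³ = 25/16 kN
  M_B = -Pa²b/L² = -10·4²·12/16² = -15/2 kN·m
Superposition: R_A = 134907/2000 kN, M_A = 174251/750 kN·m, R_B = 239093/2000 kN, M_B = -72403/250 kN·m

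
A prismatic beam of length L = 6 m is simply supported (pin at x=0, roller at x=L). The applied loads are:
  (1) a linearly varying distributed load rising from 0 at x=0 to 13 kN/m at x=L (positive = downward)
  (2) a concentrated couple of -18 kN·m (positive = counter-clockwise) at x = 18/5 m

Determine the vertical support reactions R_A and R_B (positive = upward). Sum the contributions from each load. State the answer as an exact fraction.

Load 1 — triangular load w₀=13 kN/m (0→w₀ over full span):
  R_A = w₀L/6 = 13·6/6 = 13 kN
  R_B = w₀L/3 = 13·6/3 = 26 kN
Load 2 — applied couple M₀=-18 kN·m at a=18/5 m (b=L-a=12/5):
  R_A = M₀/L = (-18)/6 = -3 kN
  R_B = -M₀/L = -(-18)/6 = 3 kN
Superposition: R_A = 10 kN, R_B = 29 kN

R_A = 10 kN, R_B = 29 kN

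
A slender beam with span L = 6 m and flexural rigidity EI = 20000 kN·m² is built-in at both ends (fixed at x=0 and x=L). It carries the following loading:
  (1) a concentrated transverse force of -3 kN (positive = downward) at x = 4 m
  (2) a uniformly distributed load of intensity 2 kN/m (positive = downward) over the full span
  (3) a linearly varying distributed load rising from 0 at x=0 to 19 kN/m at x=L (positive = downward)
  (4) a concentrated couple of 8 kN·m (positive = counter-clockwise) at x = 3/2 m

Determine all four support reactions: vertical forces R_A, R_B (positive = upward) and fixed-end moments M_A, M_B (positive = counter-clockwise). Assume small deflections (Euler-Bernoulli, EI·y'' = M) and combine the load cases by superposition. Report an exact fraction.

Load 1 — point force P=-3 kN at a=4 m (b=L-a=2):
  R_A = Pb²(3a+b)/L³ = (-3)·2²·(3·4+2)/6³ = -7/9 kN
  M_A = Pab²/L² = (-3)·4·2²/6² = -4/3 kN·m
  R_B = Pa²(a+3b)/L³ = (-3)·4²·(4+3·2)/6³ = -20/9 kN
  M_B = -Pa²b/L² = -(-3)·4²·2/6² = 8/3 kN·m
Load 2 — uniform load w=2 kN/m over full span:
  R_A = wL/2 = 2·6/2 = 6 kN
  M_A = wL²/12 = 2·6²/12 = 6 kN·m
  R_B = wL/2 = 2·6/2 = 6 kN
  M_B = -wL²/12 = -2·6²/12 = -6 kN·m
Load 3 — triangular load w₀=19 kN/m (0→w₀ over full span):
  R_A = 3w₀L/20 = 3·19·6/20 = 171/10 kN
  M_A = w₀L²/30 = 19·6²/30 = 114/5 kN·m
  R_B = 7w₀L/20 = 7·19·6/20 = 399/10 kN
  M_B = -w₀L²/20 = -19·6²/20 = -171/5 kN·m
Load 4 — applied couple M₀=8 kN·m at a=3/2 m (b=L-a=9/2):
  R_A = 6M₀ab/L³ = 6·8·(3/2)·(9/2)/6³ = 3/2 kN
  M_A = M₀b(2a-b)/L² = 8·(9/2)·(2·(3/2)-(9/2))/6² = -3/2 kN·m
  R_B = -6M₀ab/L³ = -6·8·(3/2)·(9/2)/6³ = -3/2 kN
  M_B = M₀a(2b-a)/L² = 8·(3/2)·(2·(9/2)-(3/2))/6² = 5/2 kN·m
Superposition: R_A = 1072/45 kN, M_A = 779/30 kN·m, R_B = 1898/45 kN, M_B = -1051/30 kN·m

R_A = 1072/45 kN, M_A = 779/30 kN·m, R_B = 1898/45 kN, M_B = -1051/30 kN·m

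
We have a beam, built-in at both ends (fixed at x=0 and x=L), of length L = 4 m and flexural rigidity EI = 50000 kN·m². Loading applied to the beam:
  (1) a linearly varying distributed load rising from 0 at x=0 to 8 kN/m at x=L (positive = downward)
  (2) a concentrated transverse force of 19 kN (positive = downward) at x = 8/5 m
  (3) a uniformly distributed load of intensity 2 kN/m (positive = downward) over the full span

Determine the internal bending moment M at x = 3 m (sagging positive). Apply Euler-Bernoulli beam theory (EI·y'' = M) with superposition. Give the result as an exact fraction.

M(3) = 322/375 kN·m

Load 1 — triangular load w₀=8 kN/m (0→w₀ over full span):
  M_1 = 3w₀Lx/20 - w₀L²/30 - w₀x³/(6L) = 3·8·4·3/20 - 8·4²/30 - 8·3³/(6·4) = 17/15 kN·m
Load 2 — point force P=19 kN at a=8/5 m (b=L-a=12/5):
  M_2 = Pa²(a+3b)(L-x)/L³ - Pa²b/L²  [x>a] = 19·(8/5)²·((8/5)+3·(12/5))·(4-3)/4³ - 19·(8/5)²·(12/5)/4² = -76/125 kN·m
Load 3 — uniform load w=2 kN/m over full span:
  M_3 = wLx/2 - wL²/12 - wx²/2 = 2·4·3/2 - 2·4²/12 - 2·3²/2 = 1/3 kN·m
Superposition: M = Σ M_i = 322/375 kN·m ≈ 0.858667 kN·m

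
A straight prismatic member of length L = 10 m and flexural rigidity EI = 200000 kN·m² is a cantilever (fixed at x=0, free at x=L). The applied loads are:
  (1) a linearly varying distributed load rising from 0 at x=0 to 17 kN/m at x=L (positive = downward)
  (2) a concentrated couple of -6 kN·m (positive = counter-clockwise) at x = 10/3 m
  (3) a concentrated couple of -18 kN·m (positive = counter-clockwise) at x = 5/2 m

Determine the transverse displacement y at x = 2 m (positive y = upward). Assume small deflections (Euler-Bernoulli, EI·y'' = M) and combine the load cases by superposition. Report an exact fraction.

y(2) = -40067/7500000 m

Load 1 — triangular load w₀=17 kN/m (0→w₀ over full span):
  y_1 = (w₀Lx³/12-w₀L²x²/6-w₀x⁵/(120L))/EI = (17·10·2³/12-17·10²·2²/6-17·2⁵/(120·10))/200000 = -38267/7500000 m
Load 2 — applied couple M₀=-6 kN·m at a=10/3 m (b=L-a=20/3):
  y_2 = M₀x²/(2EI)  [x≤a] = (-6)·2²/(2·200000) = -3/50000 m
Load 3 — applied couple M₀=-18 kN·m at a=5/2 m (b=L-a=15/2):
  y_3 = M₀x²/(2EI)  [x≤a] = (-18)·2²/(2·200000) = -9/50000 m
Superposition: y = Σ y_i = -40067/7500000 m ≈ -0.005342 m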